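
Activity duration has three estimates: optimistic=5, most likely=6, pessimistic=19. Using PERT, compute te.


te = (o + 4m + p) / 6
= (5 + 4×6 + 19) / 6
= (5 + 24 + 19) / 6
= 48 / 6
= 8.00


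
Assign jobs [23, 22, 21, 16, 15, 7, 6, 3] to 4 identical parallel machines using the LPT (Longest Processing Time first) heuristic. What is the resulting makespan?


Jobs (LPT sorted): [23, 22, 21, 16, 15, 7, 6, 3]
Machines: 4
  J=23 → Machine 1 (load: 0+23=23)
  J=22 → Machine 2 (load: 0+22=22)
  J=21 → Machine 3 (load: 0+21=21)
  J=16 → Machine 4 (load: 0+16=16)
  J=15 → Machine 4 (load: 16+15=31)
  J=7 → Machine 3 (load: 21+7=28)
  J=6 → Machine 2 (load: 22+6=28)
  J=3 → Machine 1 (load: 23+3=26)
Machine loads: [26, 28, 28, 31]
Makespan = max = 31 time units


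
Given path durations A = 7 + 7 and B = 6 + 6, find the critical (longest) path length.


Path A: 7 + 7 = 14
Path B: 6 + 6 = 12
Critical path = longest = max(14, 12)
= 14 (Path A)


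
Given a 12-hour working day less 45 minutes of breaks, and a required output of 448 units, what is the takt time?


Available = 12×60 - 45 = 675 min
Takt time = 675 / 448
= 1.51 min/unit


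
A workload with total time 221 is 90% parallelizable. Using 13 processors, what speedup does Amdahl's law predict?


Amdahl's law: T_p = T × ((1-p) + p/N)
= 221 × ((1-0.9) + 0.9/13)
= 221 × (0.10 + 0.0692)
= 221 × 0.1692
= 37.40
Speedup = 221/37.40
= 5.91×


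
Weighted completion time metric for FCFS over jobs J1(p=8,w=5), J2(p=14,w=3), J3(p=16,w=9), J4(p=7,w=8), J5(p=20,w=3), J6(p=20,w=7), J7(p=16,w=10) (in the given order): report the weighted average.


Completion times:
  J1: C=8, w×C=5×8=40
  J2: C=22, w×C=3×22=66
  J3: C=38, w×C=9×38=342
  J4: C=45, w×C=8×45=360
  J5: C=65, w×C=3×65=195
  J6: C=85, w×C=7×85=595
  J7: C=101, w×C=10×101=1010
Sum w×C = 2608
Sum w = 45
Weighted avg = 2608/45
= 57.96


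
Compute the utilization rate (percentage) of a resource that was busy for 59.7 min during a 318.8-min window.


Utilization = busy / total × 100
= 59.7 / 318.8 × 100
= 18.7%


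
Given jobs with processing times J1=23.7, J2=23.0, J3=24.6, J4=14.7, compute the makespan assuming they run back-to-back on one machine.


Sequential makespan: sum all processing times
= 23.7 + 23.0 + 24.6 + 14.7
= 86.0 time units


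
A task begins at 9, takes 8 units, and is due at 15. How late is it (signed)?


Completion = 9 + 8 = 17
Lateness = C - d = 17 - 15
= 2


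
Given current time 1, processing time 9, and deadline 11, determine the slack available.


Slack = due - current_time - processing
= 11 - 1 - 9
= 1


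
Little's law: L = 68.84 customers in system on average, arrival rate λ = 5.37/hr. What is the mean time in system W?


Little's law: L = λW → W = L / λ
= 68.84 / 5.37
= 12.82 hours


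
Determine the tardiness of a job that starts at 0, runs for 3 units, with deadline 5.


Completion = start + processing = 0 + 3 = 3
Tardiness = max(0, C - d) = max(0, 3 - 5)
= max(0, -2)
= 0


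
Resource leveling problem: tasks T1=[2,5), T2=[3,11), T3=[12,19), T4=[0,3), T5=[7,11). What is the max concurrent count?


Check each time point for overlaps:
  t=2: 2 tasks active (T1, T4)
Max concurrent = 2


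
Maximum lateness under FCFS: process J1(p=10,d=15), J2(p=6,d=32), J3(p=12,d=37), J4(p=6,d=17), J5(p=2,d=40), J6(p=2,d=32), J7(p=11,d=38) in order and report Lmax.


Lateness per job (L = C - d):
  J1: C=10, d=15, L=-5
  J2: C=16, d=32, L=-16
  J3: C=28, d=37, L=-9
  J4: C=34, d=17, L=17
  J5: C=36, d=40, L=-4
  J6: C=38, d=32, L=6
  J7: C=49, d=38, L=11
Lmax = max(-5, -16, -9, 17, -4, 6, 11)
= 17


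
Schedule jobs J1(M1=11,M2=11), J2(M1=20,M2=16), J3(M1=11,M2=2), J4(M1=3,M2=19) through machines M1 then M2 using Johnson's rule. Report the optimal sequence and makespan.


Johnson's rule:
Group 1 (M1≤M2, sort by M1): ['J4', 'J1']
Group 2 (M1>M2, sort desc M2): ['J2', 'J3']
Sequence: J4 → J1 → J2 → J3
Makespan calculation:
  J4: M1 done=3, M2 done=22
  J1: M1 done=14, M2 done=33
  J2: M1 done=34, M2 done=50
  J3: M1 done=45, M2 done=52
= Sequence: J4 → J1 → J2 → J3, Makespan: 52


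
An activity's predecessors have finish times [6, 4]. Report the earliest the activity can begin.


ES = max of all predecessor completion times
Predecessors: [6, 4]
ES = max(6, 4)
= 6


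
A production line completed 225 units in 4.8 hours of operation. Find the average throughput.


Throughput = units / time
= 225 / 4.8
= 46.9 units/hour


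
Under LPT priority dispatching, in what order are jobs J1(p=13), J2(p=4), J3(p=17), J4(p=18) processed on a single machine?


LPT: sort by longest processing time first
  J4: p=18
  J3: p=17
  J1: p=13
  J2: p=4
Order: J4 → J3 → J1 → J2


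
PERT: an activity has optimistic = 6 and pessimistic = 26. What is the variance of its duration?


σ² = ((p - o) / 6)² = (p - o)² / 36
= (26 - 6)² / 36
= 20² / 36
= 400 / 36
= 11.1111


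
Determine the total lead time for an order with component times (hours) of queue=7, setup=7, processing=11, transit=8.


Lead time = queue + setup + processing + transit
= 7 + 7 + 11 + 8
= 33 hours


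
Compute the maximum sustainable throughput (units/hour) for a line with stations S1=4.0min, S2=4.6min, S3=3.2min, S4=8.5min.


Bottleneck = longest station time
Station times: [4.0, 4.6, 3.2, 8.5]
Max = 8.5 min
Rate = 60 / 8.5
= 7.06 units/hour (bottleneck: 8.5min)


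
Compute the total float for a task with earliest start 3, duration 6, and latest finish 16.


EF = ES + duration = 3 + 6 = 9
LS = LF - duration = 16 - 6 = 10
Total Float = LF - EF = 16 - 9
(or LS - ES = 10 - 3)
= 7


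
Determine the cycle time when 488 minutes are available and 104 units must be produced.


Cycle time = available time / demand
= 488 / 104
= 4.69 min/unit


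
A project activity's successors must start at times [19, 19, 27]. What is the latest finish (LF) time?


LF = min of all successor start times
Successors start at: [19, 19, 27]
LF = min(19, 19, 27)
= 19


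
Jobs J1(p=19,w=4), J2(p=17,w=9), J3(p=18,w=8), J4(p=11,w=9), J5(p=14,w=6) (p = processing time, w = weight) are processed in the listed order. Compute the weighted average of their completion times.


Completion times:
  J1: C=19, w×C=4×19=76
  J2: C=36, w×C=9×36=324
  J3: C=54, w×C=8×54=432
  J4: C=65, w×C=9×65=585
  J5: C=79, w×C=6×79=474
Sum w×C = 1891
Sum w = 36
Weighted avg = 1891/36
= 52.53


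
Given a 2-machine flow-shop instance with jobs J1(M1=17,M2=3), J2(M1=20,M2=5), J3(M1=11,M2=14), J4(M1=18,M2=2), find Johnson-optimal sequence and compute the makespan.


Johnson's rule:
Group 1 (M1≤M2, sort by M1): ['J3']
Group 2 (M1>M2, sort desc M2): ['J2', 'J1', 'J4']
Sequence: J3 → J2 → J1 → J4
Makespan calculation:
  J3: M1 done=11, M2 done=25
  J2: M1 done=31, M2 done=36
  J1: M1 done=48, M2 done=51
  J4: M1 done=66, M2 done=68
= Sequence: J3 → J2 → J1 → J4, Makespan: 68


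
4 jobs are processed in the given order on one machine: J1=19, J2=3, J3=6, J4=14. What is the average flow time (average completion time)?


Completion times:
  J1: completes at 19
  J2: completes at 22
  J3: completes at 28
  J4: completes at 42
Sum = 111
Average = 111/4
= 27.75


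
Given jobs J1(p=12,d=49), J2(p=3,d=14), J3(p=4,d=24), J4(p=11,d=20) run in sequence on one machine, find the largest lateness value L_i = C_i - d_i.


Lateness per job (L = C - d):
  J1: C=12, d=49, L=-37
  J2: C=15, d=14, L=1
  J3: C=19, d=24, L=-5
  J4: C=30, d=20, L=10
Lmax = max(-37, 1, -5, 10)
= 10


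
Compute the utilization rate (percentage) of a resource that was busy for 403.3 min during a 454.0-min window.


Utilization = busy / total × 100
= 403.3 / 454.0 × 100
= 88.8%


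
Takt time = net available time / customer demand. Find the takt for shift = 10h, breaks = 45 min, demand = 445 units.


Available = 10×60 - 45 = 555 min
Takt time = 555 / 445
= 1.25 min/unit


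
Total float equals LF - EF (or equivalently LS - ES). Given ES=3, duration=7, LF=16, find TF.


EF = ES + duration = 3 + 7 = 10
LS = LF - duration = 16 - 7 = 9
Total Float = LF - EF = 16 - 10
(or LS - ES = 9 - 3)
= 6


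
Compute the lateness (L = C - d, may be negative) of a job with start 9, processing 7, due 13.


Completion = 9 + 7 = 16
Lateness = C - d = 16 - 13
= 3


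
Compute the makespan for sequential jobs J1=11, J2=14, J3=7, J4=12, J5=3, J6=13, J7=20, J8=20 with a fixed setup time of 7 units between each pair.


Makespan = Σ processing + (n-1) × setup
= (11 + 14 + 7 + 12 + 3 + 13 + 20 + 20) + (8-1)×7
= 100 + 49
= 149 time units


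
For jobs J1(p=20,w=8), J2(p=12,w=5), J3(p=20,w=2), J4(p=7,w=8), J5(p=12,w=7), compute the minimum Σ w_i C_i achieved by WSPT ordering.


WSPT order (by p/w): J4 → J5 → J2 → J1 → J3
  J4: C=7, w·C=8×7=56
  J5: C=19, w·C=7×19=133
  J2: C=31, w·C=5×31=155
  J1: C=51, w·C=8×51=408
  J3: C=71, w·C=2×71=142
Σ w·C = 894
= 894


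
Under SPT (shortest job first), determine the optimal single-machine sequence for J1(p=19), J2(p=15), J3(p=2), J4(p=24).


SPT: sort by shortest processing time
  J3: p=2
  J2: p=15
  J1: p=19
  J4: p=24
Order: J3 → J2 → J1 → J4


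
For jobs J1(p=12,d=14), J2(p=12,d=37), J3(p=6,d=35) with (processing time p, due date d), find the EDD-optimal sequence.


EDD: sort by earliest due date
  J1: d=14, p=12
  J3: d=35, p=6
  J2: d=37, p=12
Order: J1 → J3 → J2


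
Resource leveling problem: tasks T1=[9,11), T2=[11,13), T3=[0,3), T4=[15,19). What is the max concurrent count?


Check each time point for overlaps:
  t=0: 1 tasks active (T3)
Max concurrent = 1


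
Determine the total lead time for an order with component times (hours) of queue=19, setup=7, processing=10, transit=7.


Lead time = queue + setup + processing + transit
= 19 + 7 + 10 + 7
= 43 hours


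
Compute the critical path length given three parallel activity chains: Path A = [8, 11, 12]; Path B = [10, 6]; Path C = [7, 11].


Path A: 8 + 11 + 12 = 31
Path B: 10 + 6 = 16
Path C: 7 + 11 = 18
Critical path = longest = max(31, 16, 18)
= 31 (Path A)


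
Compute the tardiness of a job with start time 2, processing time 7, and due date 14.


Completion = start + processing = 2 + 7 = 9
Tardiness = max(0, C - d) = max(0, 9 - 14)
= max(0, -5)
= 0


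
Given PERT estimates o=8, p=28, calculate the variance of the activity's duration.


σ² = ((p - o) / 6)² = (p - o)² / 36
= (28 - 8)² / 36
= 20² / 36
= 400 / 36
= 11.1111


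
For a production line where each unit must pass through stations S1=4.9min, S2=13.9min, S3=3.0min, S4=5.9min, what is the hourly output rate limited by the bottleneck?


Bottleneck = longest station time
Station times: [4.9, 13.9, 3.0, 5.9]
Max = 13.9 min
Rate = 60 / 13.9
= 4.32 units/hour (bottleneck: 13.9min)


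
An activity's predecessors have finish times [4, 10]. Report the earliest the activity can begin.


ES = max of all predecessor completion times
Predecessors: [4, 10]
ES = max(4, 10)
= 10


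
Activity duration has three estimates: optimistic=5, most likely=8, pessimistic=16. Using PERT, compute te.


te = (o + 4m + p) / 6
= (5 + 4×8 + 16) / 6
= (5 + 32 + 16) / 6
= 53 / 6
= 8.83


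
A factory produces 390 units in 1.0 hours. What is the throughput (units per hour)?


Throughput = units / time
= 390 / 1.0
= 390.0 units/hour


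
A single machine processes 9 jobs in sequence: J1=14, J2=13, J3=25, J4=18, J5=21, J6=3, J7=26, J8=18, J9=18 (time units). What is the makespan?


Sequential makespan: sum all processing times
= 14 + 13 + 25 + 18 + 21 + 3 + 26 + 18 + 18
= 156 time units


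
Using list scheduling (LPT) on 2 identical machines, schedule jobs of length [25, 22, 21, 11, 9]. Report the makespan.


Jobs (LPT sorted): [25, 22, 21, 11, 9]
Machines: 2
  J=25 → Machine 1 (load: 0+25=25)
  J=22 → Machine 2 (load: 0+22=22)
  J=21 → Machine 2 (load: 22+21=43)
  J=11 → Machine 1 (load: 25+11=36)
  J=9 → Machine 1 (load: 36+9=45)
Machine loads: [45, 43]
Makespan = max = 45 time units


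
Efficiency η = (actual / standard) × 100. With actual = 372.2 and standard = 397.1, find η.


Efficiency = (actual / standard) × 100
= (372.2 / 397.1) × 100
= 93.7%


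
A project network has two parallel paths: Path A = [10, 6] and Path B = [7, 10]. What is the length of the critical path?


Path A: 10 + 6 = 16
Path B: 7 + 10 = 17
Critical path = longest = max(16, 17)
= 17 (Path B)


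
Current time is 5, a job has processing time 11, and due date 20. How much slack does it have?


Slack = due - current_time - processing
= 20 - 5 - 11
= 4


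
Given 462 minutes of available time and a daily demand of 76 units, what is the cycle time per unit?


Cycle time = available time / demand
= 462 / 76
= 6.08 min/unit


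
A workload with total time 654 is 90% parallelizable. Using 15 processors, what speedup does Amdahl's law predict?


Amdahl's law: T_p = T × ((1-p) + p/N)
= 654 × ((1-0.9) + 0.9/15)
= 654 × (0.10 + 0.0600)
= 654 × 0.1600
= 104.64
Speedup = 654/104.64
= 6.25×


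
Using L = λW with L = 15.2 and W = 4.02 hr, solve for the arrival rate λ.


Little's law: L = λW → λ = L / W
= 15.2 / 4.02
= 3.78 per hour


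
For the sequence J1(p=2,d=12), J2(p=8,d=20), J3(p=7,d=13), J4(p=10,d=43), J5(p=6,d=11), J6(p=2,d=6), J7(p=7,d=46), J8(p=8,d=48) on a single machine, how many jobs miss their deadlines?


Completion vs due date:
  J1: C=2, d=12 → on time
  J2: C=10, d=20 → on time
  J3: C=17, d=13 → TARDY
  J4: C=27, d=43 → on time
  J5: C=33, d=11 → TARDY
  J6: C=35, d=6 → TARDY
  J7: C=42, d=46 → on time
  J8: C=50, d=48 → TARDY
Tardy jobs: J3, J5, J6, J8
Count = 4


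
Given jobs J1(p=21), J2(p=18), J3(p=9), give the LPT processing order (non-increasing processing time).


LPT: sort by longest processing time first
  J1: p=21
  J2: p=18
  J3: p=9
Order: J1 → J2 → J3


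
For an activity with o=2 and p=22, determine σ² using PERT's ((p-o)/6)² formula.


σ² = ((p - o) / 6)² = (p - o)² / 36
= (22 - 2)² / 36
= 20² / 36
= 400 / 36
= 11.1111


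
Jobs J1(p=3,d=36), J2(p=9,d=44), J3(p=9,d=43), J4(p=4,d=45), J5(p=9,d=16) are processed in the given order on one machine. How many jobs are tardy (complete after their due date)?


Completion vs due date:
  J1: C=3, d=36 → on time
  J2: C=12, d=44 → on time
  J3: C=21, d=43 → on time
  J4: C=25, d=45 → on time
  J5: C=34, d=16 → TARDY
Tardy jobs: J5
Count = 1


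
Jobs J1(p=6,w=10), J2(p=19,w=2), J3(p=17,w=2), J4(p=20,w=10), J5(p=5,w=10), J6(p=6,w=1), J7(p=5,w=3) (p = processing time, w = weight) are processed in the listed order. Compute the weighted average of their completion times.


Completion times:
  J1: C=6, w×C=10×6=60
  J2: C=25, w×C=2×25=50
  J3: C=42, w×C=2×42=84
  J4: C=62, w×C=10×62=620
  J5: C=67, w×C=10×67=670
  J6: C=73, w×C=1×73=73
  J7: C=78, w×C=3×78=234
Sum w×C = 1791
Sum w = 38
Weighted avg = 1791/38
= 47.13


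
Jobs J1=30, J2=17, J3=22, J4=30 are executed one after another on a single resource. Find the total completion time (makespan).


Sequential makespan: sum all processing times
= 30 + 17 + 22 + 30
= 99 time units


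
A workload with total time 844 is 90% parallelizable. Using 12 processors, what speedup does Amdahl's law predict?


Amdahl's law: T_p = T × ((1-p) + p/N)
= 844 × ((1-0.9) + 0.9/12)
= 844 × (0.10 + 0.0750)
= 844 × 0.1750
= 147.70
Speedup = 844/147.70
= 5.71×


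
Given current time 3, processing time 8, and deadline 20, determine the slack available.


Slack = due - current_time - processing
= 20 - 3 - 8
= 9


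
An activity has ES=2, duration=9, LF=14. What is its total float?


EF = ES + duration = 2 + 9 = 11
LS = LF - duration = 14 - 9 = 5
Total Float = LF - EF = 14 - 11
(or LS - ES = 5 - 2)
= 3


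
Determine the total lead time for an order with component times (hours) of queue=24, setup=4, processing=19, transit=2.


Lead time = queue + setup + processing + transit
= 24 + 4 + 19 + 2
= 49 hours


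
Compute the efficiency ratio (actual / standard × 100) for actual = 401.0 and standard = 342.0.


Efficiency = (actual / standard) × 100
= (401.0 / 342.0) × 100
= 117.3%


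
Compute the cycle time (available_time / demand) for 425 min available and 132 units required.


Cycle time = available time / demand
= 425 / 132
= 3.22 min/unit


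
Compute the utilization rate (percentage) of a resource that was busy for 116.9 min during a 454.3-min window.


Utilization = busy / total × 100
= 116.9 / 454.3 × 100
= 25.7%


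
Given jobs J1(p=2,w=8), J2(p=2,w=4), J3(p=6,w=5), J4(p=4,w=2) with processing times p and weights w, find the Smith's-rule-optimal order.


WSPT (Smith's rule): sort by p/w ascending
  J1: p/w = 2/8 = 0.250
  J2: p/w = 2/4 = 0.500
  J3: p/w = 6/5 = 1.200
  J4: p/w = 4/2 = 2.000
Order: J1 → J2 → J3 → J4


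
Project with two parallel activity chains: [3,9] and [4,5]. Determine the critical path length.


Path A: 3 + 9 = 12
Path B: 4 + 5 = 9
Critical path = longest = max(12, 9)
= 12 (Path A)


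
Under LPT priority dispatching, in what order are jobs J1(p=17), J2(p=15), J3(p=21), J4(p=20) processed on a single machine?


LPT: sort by longest processing time first
  J3: p=21
  J4: p=20
  J1: p=17
  J2: p=15
Order: J3 → J4 → J1 → J2


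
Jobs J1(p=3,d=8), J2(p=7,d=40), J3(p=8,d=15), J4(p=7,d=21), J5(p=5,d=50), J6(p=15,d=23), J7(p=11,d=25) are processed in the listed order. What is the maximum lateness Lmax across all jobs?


Lateness per job (L = C - d):
  J1: C=3, d=8, L=-5
  J2: C=10, d=40, L=-30
  J3: C=18, d=15, L=3
  J4: C=25, d=21, L=4
  J5: C=30, d=50, L=-20
  J6: C=45, d=23, L=22
  J7: C=56, d=25, L=31
Lmax = max(-5, -30, 3, 4, -20, 22, 31)
= 31


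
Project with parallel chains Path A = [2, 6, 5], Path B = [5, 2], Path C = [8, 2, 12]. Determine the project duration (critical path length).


Path A: 2 + 6 + 5 = 13
Path B: 5 + 2 = 7
Path C: 8 + 2 + 12 = 22
Critical path = longest = max(13, 7, 22)
= 22 (Path C)


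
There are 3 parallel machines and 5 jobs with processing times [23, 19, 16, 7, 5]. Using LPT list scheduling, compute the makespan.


Jobs (LPT sorted): [23, 19, 16, 7, 5]
Machines: 3
  J=23 → Machine 1 (load: 0+23=23)
  J=19 → Machine 2 (load: 0+19=19)
  J=16 → Machine 3 (load: 0+16=16)
  J=7 → Machine 3 (load: 16+7=23)
  J=5 → Machine 2 (load: 19+5=24)
Machine loads: [23, 24, 23]
Makespan = max = 24 time units


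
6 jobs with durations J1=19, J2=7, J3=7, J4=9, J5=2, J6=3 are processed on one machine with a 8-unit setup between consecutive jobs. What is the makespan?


Makespan = Σ processing + (n-1) × setup
= (19 + 7 + 7 + 9 + 2 + 3) + (6-1)×8
= 47 + 40
= 87 time units


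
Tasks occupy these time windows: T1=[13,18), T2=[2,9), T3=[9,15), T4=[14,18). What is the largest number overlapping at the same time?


Check each time point for overlaps:
  t=14: 3 tasks active (T1, T3, T4)
Max concurrent = 3


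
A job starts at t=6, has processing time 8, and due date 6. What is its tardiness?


Completion = start + processing = 6 + 8 = 14
Tardiness = max(0, C - d) = max(0, 14 - 6)
= max(0, 8)
= 8


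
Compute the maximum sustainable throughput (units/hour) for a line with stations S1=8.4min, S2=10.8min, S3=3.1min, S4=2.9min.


Bottleneck = longest station time
Station times: [8.4, 10.8, 3.1, 2.9]
Max = 10.8 min
Rate = 60 / 10.8
= 5.56 units/hour (bottleneck: 10.8min)


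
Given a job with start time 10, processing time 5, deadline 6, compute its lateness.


Completion = 10 + 5 = 15
Lateness = C - d = 15 - 6
= 9


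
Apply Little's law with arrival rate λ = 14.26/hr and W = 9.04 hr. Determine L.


Little's law: L = λ × W
= 14.26 × 9.04
= 128.91


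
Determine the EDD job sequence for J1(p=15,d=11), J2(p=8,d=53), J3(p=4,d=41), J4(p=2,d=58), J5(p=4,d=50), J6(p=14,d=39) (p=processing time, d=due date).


EDD: sort by earliest due date
  J1: d=11, p=15
  J6: d=39, p=14
  J3: d=41, p=4
  J5: d=50, p=4
  J2: d=53, p=8
  J4: d=58, p=2
Order: J1 → J6 → J3 → J5 → J2 → J4


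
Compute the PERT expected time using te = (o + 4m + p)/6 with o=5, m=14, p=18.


te = (o + 4m + p) / 6
= (5 + 4×14 + 18) / 6
= (5 + 56 + 18) / 6
= 79 / 6
= 13.17


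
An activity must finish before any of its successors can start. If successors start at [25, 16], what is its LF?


LF = min of all successor start times
Successors start at: [25, 16]
LF = min(25, 16)
= 16


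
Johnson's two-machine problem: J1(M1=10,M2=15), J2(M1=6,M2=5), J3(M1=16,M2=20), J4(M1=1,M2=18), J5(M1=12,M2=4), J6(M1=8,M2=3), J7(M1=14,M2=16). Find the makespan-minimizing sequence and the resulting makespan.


Johnson's rule:
Group 1 (M1≤M2, sort by M1): ['J4', 'J1', 'J7', 'J3']
Group 2 (M1>M2, sort desc M2): ['J2', 'J5', 'J6']
Sequence: J4 → J1 → J7 → J3 → J2 → J5 → J6
Makespan calculation:
  J4: M1 done=1, M2 done=19
  J1: M1 done=11, M2 done=34
  J7: M1 done=25, M2 done=50
  J3: M1 done=41, M2 done=70
  J2: M1 done=47, M2 done=75
  J5: M1 done=59, M2 done=79
  J6: M1 done=67, M2 done=82
= Sequence: J4 → J1 → J7 → J3 → J2 → J5 → J6, Makespan: 82


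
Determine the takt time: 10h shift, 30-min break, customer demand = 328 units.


Available = 10×60 - 30 = 570 min
Takt time = 570 / 328
= 1.74 min/unit


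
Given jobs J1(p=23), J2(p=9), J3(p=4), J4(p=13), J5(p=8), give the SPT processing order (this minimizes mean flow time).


SPT: sort by shortest processing time
  J3: p=4
  J5: p=8
  J2: p=9
  J4: p=13
  J1: p=23
Order: J3 → J5 → J2 → J4 → J1


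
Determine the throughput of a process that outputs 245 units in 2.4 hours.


Throughput = units / time
= 245 / 2.4
= 102.1 units/hour


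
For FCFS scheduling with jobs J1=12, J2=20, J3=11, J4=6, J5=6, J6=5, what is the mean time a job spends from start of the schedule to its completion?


Completion times:
  J1: completes at 12
  J2: completes at 32
  J3: completes at 43
  J4: completes at 49
  J5: completes at 55
  J6: completes at 60
Sum = 251
Average = 251/6
= 41.83


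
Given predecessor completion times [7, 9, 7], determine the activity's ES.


ES = max of all predecessor completion times
Predecessors: [7, 9, 7]
ES = max(7, 9, 7)
= 9


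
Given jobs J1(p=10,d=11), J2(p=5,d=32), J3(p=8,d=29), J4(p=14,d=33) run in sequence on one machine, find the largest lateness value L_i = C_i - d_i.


Lateness per job (L = C - d):
  J1: C=10, d=11, L=-1
  J2: C=15, d=32, L=-17
  J3: C=23, d=29, L=-6
  J4: C=37, d=33, L=4
Lmax = max(-1, -17, -6, 4)
= 4


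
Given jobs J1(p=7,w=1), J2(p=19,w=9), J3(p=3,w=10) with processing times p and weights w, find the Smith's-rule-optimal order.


WSPT (Smith's rule): sort by p/w ascending
  J3: p/w = 3/10 = 0.300
  J2: p/w = 19/9 = 2.111
  J1: p/w = 7/1 = 7.000
Order: J3 → J2 → J1


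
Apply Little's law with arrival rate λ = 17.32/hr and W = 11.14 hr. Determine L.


Little's law: L = λ × W
= 17.32 × 11.14
= 192.94


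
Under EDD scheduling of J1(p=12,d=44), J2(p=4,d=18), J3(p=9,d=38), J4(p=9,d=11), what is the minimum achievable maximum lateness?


EDD order: J4 → J2 → J3 → J1
Completion and lateness:
  J4: C=9, d=11, L=9-11=-2
  J2: C=13, d=18, L=13-18=-5
  J3: C=22, d=38, L=22-38=-16
  J1: C=34, d=44, L=34-44=-10
Lmax = max(-2, -5, -16, -10)
= -2


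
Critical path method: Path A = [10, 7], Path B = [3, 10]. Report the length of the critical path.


Path A: 10 + 7 = 17
Path B: 3 + 10 = 13
Critical path = longest = max(17, 13)
= 17 (Path A)


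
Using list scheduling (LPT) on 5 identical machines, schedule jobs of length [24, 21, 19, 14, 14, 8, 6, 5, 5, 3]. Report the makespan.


Jobs (LPT sorted): [24, 21, 19, 14, 14, 8, 6, 5, 5, 3]
Machines: 5
  J=24 → Machine 1 (load: 0+24=24)
  J=21 → Machine 2 (load: 0+21=21)
  J=19 → Machine 3 (load: 0+19=19)
  J=14 → Machine 4 (load: 0+14=14)
  J=14 → Machine 5 (load: 0+14=14)
  J=8 → Machine 4 (load: 14+8=22)
  J=6 → Machine 5 (load: 14+6=20)
  J=5 → Machine 3 (load: 19+5=24)
  J=5 → Machine 5 (load: 20+5=25)
  J=3 → Machine 2 (load: 21+3=24)
Machine loads: [24, 24, 24, 22, 25]
Makespan = max = 25 time units


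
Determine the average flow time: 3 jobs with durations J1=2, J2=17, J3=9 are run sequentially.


Completion times:
  J1: completes at 2
  J2: completes at 19
  J3: completes at 28
Sum = 49
Average = 49/3
= 16.33


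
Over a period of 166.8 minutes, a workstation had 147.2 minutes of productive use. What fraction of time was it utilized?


Utilization = busy / total × 100
= 147.2 / 166.8 × 100
= 88.2%


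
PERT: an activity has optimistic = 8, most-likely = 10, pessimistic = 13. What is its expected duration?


te = (o + 4m + p) / 6
= (8 + 4×10 + 13) / 6
= (8 + 40 + 13) / 6
= 61 / 6
= 10.17


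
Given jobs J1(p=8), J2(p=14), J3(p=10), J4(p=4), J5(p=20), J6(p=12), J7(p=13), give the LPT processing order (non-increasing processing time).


LPT: sort by longest processing time first
  J5: p=20
  J2: p=14
  J7: p=13
  J6: p=12
  J3: p=10
  J1: p=8
  J4: p=4
Order: J5 → J2 → J7 → J6 → J3 → J1 → J4


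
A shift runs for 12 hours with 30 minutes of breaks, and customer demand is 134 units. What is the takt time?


Available = 12×60 - 30 = 690 min
Takt time = 690 / 134
= 5.15 min/unit


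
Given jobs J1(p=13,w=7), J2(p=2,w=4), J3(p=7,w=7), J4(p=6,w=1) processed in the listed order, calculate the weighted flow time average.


Completion times:
  J1: C=13, w×C=7×13=91
  J2: C=15, w×C=4×15=60
  J3: C=22, w×C=7×22=154
  J4: C=28, w×C=1×28=28
Sum w×C = 333
Sum w = 19
Weighted avg = 333/19
= 17.53


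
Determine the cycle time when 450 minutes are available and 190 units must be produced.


Cycle time = available time / demand
= 450 / 190
= 2.37 min/unit


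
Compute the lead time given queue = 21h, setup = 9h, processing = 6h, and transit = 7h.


Lead time = queue + setup + processing + transit
= 21 + 9 + 6 + 7
= 43 hours


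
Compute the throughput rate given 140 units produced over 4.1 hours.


Throughput = units / time
= 140 / 4.1
= 34.1 units/hour


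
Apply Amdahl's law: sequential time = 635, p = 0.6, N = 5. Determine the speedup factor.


Amdahl's law: T_p = T × ((1-p) + p/N)
= 635 × ((1-0.6) + 0.6/5)
= 635 × (0.40 + 0.1200)
= 635 × 0.5200
= 330.20
Speedup = 635/330.20
= 1.92×


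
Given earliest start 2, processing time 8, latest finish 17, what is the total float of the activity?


EF = ES + duration = 2 + 8 = 10
LS = LF - duration = 17 - 8 = 9
Total Float = LF - EF = 17 - 10
(or LS - ES = 9 - 2)
= 7


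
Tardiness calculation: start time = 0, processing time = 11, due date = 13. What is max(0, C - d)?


Completion = start + processing = 0 + 11 = 11
Tardiness = max(0, C - d) = max(0, 11 - 13)
= max(0, -2)
= 0


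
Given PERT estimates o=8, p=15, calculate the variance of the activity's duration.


σ² = ((p - o) / 6)² = (p - o)² / 36
= (15 - 8)² / 36
= 7² / 36
= 49 / 36
= 1.3611


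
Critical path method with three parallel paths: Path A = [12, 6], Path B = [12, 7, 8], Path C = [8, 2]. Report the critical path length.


Path A: 12 + 6 = 18
Path B: 12 + 7 + 8 = 27
Path C: 8 + 2 = 10
Critical path = longest = max(18, 27, 10)
= 27 (Path B)


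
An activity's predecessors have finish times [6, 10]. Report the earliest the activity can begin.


ES = max of all predecessor completion times
Predecessors: [6, 10]
ES = max(6, 10)
= 10


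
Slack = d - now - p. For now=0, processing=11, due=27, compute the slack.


Slack = due - current_time - processing
= 27 - 0 - 11
= 16


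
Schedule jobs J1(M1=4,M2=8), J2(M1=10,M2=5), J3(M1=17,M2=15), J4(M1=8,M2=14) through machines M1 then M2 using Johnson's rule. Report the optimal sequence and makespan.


Johnson's rule:
Group 1 (M1≤M2, sort by M1): ['J1', 'J4']
Group 2 (M1>M2, sort desc M2): ['J3', 'J2']
Sequence: J1 → J4 → J3 → J2
Makespan calculation:
  J1: M1 done=4, M2 done=12
  J4: M1 done=12, M2 done=26
  J3: M1 done=29, M2 done=44
  J2: M1 done=39, M2 done=49
= Sequence: J1 → J4 → J3 → J2, Makespan: 49


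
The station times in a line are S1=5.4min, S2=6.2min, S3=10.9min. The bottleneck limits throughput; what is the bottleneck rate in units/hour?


Bottleneck = longest station time
Station times: [5.4, 6.2, 10.9]
Max = 10.9 min
Rate = 60 / 10.9
= 5.50 units/hour (bottleneck: 10.9min)


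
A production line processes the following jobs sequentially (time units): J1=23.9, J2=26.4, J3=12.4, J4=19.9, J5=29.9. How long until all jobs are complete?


Sequential makespan: sum all processing times
= 23.9 + 26.4 + 12.4 + 19.9 + 29.9
= 112.5 time units


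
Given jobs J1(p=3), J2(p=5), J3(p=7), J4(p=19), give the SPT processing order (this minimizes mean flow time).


SPT: sort by shortest processing time
  J1: p=3
  J2: p=5
  J3: p=7
  J4: p=19
Order: J1 → J2 → J3 → J4


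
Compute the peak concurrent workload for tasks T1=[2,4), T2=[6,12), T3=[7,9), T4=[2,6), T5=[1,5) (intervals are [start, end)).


Check each time point for overlaps:
  t=2: 3 tasks active (T1, T4, T5)
Max concurrent = 3


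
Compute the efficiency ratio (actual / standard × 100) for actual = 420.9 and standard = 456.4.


Efficiency = (actual / standard) × 100
= (420.9 / 456.4) × 100
= 92.2%


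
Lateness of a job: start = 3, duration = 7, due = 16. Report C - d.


Completion = 3 + 7 = 10
Lateness = C - d = 10 - 16
= -6


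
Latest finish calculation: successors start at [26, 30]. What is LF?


LF = min of all successor start times
Successors start at: [26, 30]
LF = min(26, 30)
= 26


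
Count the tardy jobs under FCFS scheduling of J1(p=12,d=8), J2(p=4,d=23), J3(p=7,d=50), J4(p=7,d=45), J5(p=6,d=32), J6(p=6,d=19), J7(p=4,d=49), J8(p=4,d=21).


Completion vs due date:
  J1: C=12, d=8 → TARDY
  J2: C=16, d=23 → on time
  J3: C=23, d=50 → on time
  J4: C=30, d=45 → on time
  J5: C=36, d=32 → TARDY
  J6: C=42, d=19 → TARDY
  J7: C=46, d=49 → on time
  J8: C=50, d=21 → TARDY
Tardy jobs: J1, J5, J6, J8
Count = 4


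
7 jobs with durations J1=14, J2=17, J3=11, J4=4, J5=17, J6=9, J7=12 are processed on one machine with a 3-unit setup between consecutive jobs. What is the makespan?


Makespan = Σ processing + (n-1) × setup
= (14 + 17 + 11 + 4 + 17 + 9 + 12) + (7-1)×3
= 84 + 18
= 102 time units


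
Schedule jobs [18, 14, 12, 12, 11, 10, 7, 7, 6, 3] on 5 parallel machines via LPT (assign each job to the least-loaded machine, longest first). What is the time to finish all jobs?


Jobs (LPT sorted): [18, 14, 12, 12, 11, 10, 7, 7, 6, 3]
Machines: 5
  J=18 → Machine 1 (load: 0+18=18)
  J=14 → Machine 2 (load: 0+14=14)
  J=12 → Machine 3 (load: 0+12=12)
  J=12 → Machine 4 (load: 0+12=12)
  J=11 → Machine 5 (load: 0+11=11)
  J=10 → Machine 5 (load: 11+10=21)
  J=7 → Machine 3 (load: 12+7=19)
  J=7 → Machine 4 (load: 12+7=19)
  J=6 → Machine 2 (load: 14+6=20)
  J=3 → Machine 1 (load: 18+3=21)
Machine loads: [21, 20, 19, 19, 21]
Makespan = max = 21 time units


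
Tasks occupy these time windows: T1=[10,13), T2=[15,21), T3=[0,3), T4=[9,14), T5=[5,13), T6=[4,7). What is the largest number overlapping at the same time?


Check each time point for overlaps:
  t=10: 3 tasks active (T1, T4, T5)
Max concurrent = 3


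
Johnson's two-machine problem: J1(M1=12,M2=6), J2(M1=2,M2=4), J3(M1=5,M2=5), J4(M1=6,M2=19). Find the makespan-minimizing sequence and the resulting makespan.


Johnson's rule:
Group 1 (M1≤M2, sort by M1): ['J2', 'J3', 'J4']
Group 2 (M1>M2, sort desc M2): ['J1']
Sequence: J2 → J3 → J4 → J1
Makespan calculation:
  J2: M1 done=2, M2 done=6
  J3: M1 done=7, M2 done=12
  J4: M1 done=13, M2 done=32
  J1: M1 done=25, M2 done=38
= Sequence: J2 → J3 → J4 → J1, Makespan: 38


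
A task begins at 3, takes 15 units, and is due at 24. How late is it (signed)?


Completion = 3 + 15 = 18
Lateness = C - d = 18 - 24
= -6


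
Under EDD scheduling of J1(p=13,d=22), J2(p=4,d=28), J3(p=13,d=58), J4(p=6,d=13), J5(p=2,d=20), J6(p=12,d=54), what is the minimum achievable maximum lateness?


EDD order: J4 → J5 → J1 → J2 → J6 → J3
Completion and lateness:
  J4: C=6, d=13, L=6-13=-7
  J5: C=8, d=20, L=8-20=-12
  J1: C=21, d=22, L=21-22=-1
  J2: C=25, d=28, L=25-28=-3
  J6: C=37, d=54, L=37-54=-17
  J3: C=50, d=58, L=50-58=-8
Lmax = max(-7, -12, -1, -3, -17, -8)
= -1


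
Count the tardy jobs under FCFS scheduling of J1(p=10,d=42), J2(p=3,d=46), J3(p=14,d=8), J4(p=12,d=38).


Completion vs due date:
  J1: C=10, d=42 → on time
  J2: C=13, d=46 → on time
  J3: C=27, d=8 → TARDY
  J4: C=39, d=38 → TARDY
Tardy jobs: J3, J4
Count = 2


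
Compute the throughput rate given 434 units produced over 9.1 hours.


Throughput = units / time
= 434 / 9.1
= 47.7 units/hour


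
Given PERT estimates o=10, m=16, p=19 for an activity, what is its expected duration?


te = (o + 4m + p) / 6
= (10 + 4×16 + 19) / 6
= (10 + 64 + 19) / 6
= 93 / 6
= 15.50


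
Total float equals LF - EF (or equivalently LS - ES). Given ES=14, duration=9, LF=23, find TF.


EF = ES + duration = 14 + 9 = 23
LS = LF - duration = 23 - 9 = 14
Total Float = LF - EF = 23 - 23
(or LS - ES = 14 - 14)
= 0


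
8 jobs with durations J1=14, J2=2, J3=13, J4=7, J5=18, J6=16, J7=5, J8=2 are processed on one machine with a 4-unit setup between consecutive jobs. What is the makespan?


Makespan = Σ processing + (n-1) × setup
= (14 + 2 + 13 + 7 + 18 + 16 + 5 + 2) + (8-1)×4
= 77 + 28
= 105 time units


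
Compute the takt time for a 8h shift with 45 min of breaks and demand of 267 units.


Available = 8×60 - 45 = 435 min
Takt time = 435 / 267
= 1.63 min/unit


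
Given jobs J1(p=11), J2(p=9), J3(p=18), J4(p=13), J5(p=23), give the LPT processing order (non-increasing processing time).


LPT: sort by longest processing time first
  J5: p=23
  J3: p=18
  J4: p=13
  J1: p=11
  J2: p=9
Order: J5 → J3 → J4 → J1 → J2


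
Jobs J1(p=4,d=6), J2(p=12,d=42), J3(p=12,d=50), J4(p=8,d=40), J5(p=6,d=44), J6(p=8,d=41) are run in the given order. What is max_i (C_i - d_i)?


Lateness per job (L = C - d):
  J1: C=4, d=6, L=-2
  J2: C=16, d=42, L=-26
  J3: C=28, d=50, L=-22
  J4: C=36, d=40, L=-4
  J5: C=42, d=44, L=-2
  J6: C=50, d=41, L=9
Lmax = max(-2, -26, -22, -4, -2, 9)
= 9


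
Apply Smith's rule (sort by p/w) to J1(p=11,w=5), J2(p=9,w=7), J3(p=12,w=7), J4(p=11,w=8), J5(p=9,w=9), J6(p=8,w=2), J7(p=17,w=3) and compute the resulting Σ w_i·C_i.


WSPT order (by p/w): J5 → J2 → J4 → J3 → J1 → J6 → J7
  J5: C=9, w·C=9×9=81
  J2: C=18, w·C=7×18=126
  J4: C=29, w·C=8×29=232
  J3: C=41, w·C=7×41=287
  J1: C=52, w·C=5×52=260
  J6: C=60, w·C=2×60=120
  J7: C=77, w·C=3×77=231
Σ w·C = 1337
= 1337


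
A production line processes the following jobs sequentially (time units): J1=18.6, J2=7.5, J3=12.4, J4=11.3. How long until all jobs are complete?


Sequential makespan: sum all processing times
= 18.6 + 7.5 + 12.4 + 11.3
= 49.8 time units


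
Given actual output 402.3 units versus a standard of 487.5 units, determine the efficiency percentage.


Efficiency = (actual / standard) × 100
= (402.3 / 487.5) × 100
= 82.5%


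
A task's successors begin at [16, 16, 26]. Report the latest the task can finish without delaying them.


LF = min of all successor start times
Successors start at: [16, 16, 26]
LF = min(16, 16, 26)
= 16


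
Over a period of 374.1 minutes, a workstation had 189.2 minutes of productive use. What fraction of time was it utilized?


Utilization = busy / total × 100
= 189.2 / 374.1 × 100
= 50.6%


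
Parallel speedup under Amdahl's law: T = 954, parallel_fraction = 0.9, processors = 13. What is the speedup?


Amdahl's law: T_p = T × ((1-p) + p/N)
= 954 × ((1-0.9) + 0.9/13)
= 954 × (0.10 + 0.0692)
= 954 × 0.1692
= 161.45
Speedup = 954/161.45
= 5.91×


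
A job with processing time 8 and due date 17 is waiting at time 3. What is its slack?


Slack = due - current_time - processing
= 17 - 3 - 8
= 6


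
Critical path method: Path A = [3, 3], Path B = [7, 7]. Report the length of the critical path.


Path A: 3 + 3 = 6
Path B: 7 + 7 = 14
Critical path = longest = max(6, 14)
= 14 (Path B)


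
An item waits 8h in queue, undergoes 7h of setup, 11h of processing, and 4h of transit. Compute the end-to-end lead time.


Lead time = queue + setup + processing + transit
= 8 + 7 + 11 + 4
= 30 hours


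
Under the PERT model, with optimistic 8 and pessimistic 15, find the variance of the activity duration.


σ² = ((p - o) / 6)² = (p - o)² / 36
= (15 - 8)² / 36
= 7² / 36
= 49 / 36
= 1.3611


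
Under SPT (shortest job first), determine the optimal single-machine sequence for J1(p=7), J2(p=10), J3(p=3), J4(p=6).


SPT: sort by shortest processing time
  J3: p=3
  J4: p=6
  J1: p=7
  J2: p=10
Order: J3 → J4 → J1 → J2


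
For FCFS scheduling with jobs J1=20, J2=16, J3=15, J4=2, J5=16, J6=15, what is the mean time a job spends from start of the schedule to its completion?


Completion times:
  J1: completes at 20
  J2: completes at 36
  J3: completes at 51
  J4: completes at 53
  J5: completes at 69
  J6: completes at 84
Sum = 313
Average = 313/6
= 52.17


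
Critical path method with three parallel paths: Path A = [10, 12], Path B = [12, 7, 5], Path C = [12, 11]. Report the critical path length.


Path A: 10 + 12 = 22
Path B: 12 + 7 + 5 = 24
Path C: 12 + 11 = 23
Critical path = longest = max(22, 24, 23)
= 24 (Path B)


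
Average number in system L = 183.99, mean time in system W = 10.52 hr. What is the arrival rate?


Little's law: L = λW → λ = L / W
= 183.99 / 10.52
= 17.49 per hour


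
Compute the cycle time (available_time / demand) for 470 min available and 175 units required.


Cycle time = available time / demand
= 470 / 175
= 2.69 min/unit


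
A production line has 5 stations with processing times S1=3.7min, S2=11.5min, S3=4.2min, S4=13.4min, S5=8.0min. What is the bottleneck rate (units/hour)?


Bottleneck = longest station time
Station times: [3.7, 11.5, 4.2, 13.4, 8.0]
Max = 13.4 min
Rate = 60 / 13.4
= 4.48 units/hour (bottleneck: 13.4min)


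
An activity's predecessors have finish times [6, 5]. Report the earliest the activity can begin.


ES = max of all predecessor completion times
Predecessors: [6, 5]
ES = max(6, 5)
= 6


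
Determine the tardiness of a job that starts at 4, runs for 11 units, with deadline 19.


Completion = start + processing = 4 + 11 = 15
Tardiness = max(0, C - d) = max(0, 15 - 19)
= max(0, -4)
= 0


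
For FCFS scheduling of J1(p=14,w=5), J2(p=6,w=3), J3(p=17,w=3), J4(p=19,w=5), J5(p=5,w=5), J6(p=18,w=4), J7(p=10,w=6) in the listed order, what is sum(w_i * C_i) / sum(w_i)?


Completion times:
  J1: C=14, w×C=5×14=70
  J2: C=20, w×C=3×20=60
  J3: C=37, w×C=3×37=111
  J4: C=56, w×C=5×56=280
  J5: C=61, w×C=5×61=305
  J6: C=79, w×C=4×79=316
  J7: C=89, w×C=6×89=534
Sum w×C = 1676
Sum w = 31
Weighted avg = 1676/31
= 54.06


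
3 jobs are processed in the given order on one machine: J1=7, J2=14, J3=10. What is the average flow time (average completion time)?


Completion times:
  J1: completes at 7
  J2: completes at 21
  J3: completes at 31
Sum = 59
Average = 59/3
= 19.67


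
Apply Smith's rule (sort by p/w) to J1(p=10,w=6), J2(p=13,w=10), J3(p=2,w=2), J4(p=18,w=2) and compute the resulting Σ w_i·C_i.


WSPT order (by p/w): J3 → J2 → J1 → J4
  J3: C=2, w·C=2×2=4
  J2: C=15, w·C=10×15=150
  J1: C=25, w·C=6×25=150
  J4: C=43, w·C=2×43=86
Σ w·C = 390
= 390
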